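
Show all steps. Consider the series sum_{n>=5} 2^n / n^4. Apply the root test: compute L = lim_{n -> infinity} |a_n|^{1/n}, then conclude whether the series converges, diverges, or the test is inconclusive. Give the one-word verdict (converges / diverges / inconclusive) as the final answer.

Let a_n denote the general term. Form |a_n|^(1/n) and simplify:
|a_n|^(1/n) = 2/n^(4/n)
Take the limit as n -> infinity: L = 2.
Since L = 2 > 1, the root test implies divergence.

diverges


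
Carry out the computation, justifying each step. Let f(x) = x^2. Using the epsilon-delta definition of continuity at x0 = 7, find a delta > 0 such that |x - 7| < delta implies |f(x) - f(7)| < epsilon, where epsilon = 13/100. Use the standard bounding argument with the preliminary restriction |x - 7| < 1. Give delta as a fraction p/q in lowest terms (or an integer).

Factor: |x^2 - (7)^2| = |x - 7| * |x + 7|.
Impose |x - 7| < 1 first. Then |x + 7| = |(x - 7) + 2*(7)| <= |x - 7| + 2*|7| < 1 + 14 = 15.
So |x^2 - (7)^2| < delta * 15.
We need delta * 15 <= 13/100, i.e. delta <= 13/100/15 = 13/1500.
Since 13/1500 < 1, this is tighter than 1; take delta = 13/1500.
So delta = 13/1500 works.

13/1500


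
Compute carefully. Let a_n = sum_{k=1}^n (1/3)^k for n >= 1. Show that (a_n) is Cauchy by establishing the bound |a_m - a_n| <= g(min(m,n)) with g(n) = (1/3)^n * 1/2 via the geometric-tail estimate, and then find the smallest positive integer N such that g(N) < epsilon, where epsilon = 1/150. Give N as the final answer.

For m > n >= 1: |a_m - a_n| = sum_{k=n+1}^m (1/3)^k < sum_{k=n+1}^infinity (1/3)^k = (1/3)^(n+1) / (1 - 1/3) = (1/3)^n * (1/3) * (3/2) = (1/3)^n * 1/2.
So g(n) = (1/3)^n / 2. Since g(n) -> 0, (a_n) is Cauchy.
Now solve g(N) < 1/150: (1/3)^N / 2 < 1/150 <=> 3^N > 1 / (2 * 1/150) = 75.
Check powers of 3: 3^3 = 27 <= 75, 3^4 = 81 > 75.
So the smallest such N is 4. Check: g(4) = 1/(2 * 81) = 1/162 < 1/150.

4


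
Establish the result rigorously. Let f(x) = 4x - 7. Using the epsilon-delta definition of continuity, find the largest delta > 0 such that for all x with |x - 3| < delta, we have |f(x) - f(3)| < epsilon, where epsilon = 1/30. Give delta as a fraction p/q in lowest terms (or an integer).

We compute f(3) = 4*(3) - 7 = 5.
|f(x) - f(3)| = |4x - 7 - (5)| = |4(x - 3)| = 4|x - 3|.
We need 4|x - 3| < 1/30, i.e. |x - 3| < 1/30 / 4 = 1/120.
So any delta <= 1/120 works. Conversely, if delta > 1/120, then x = 3 + 1/120 satisfies |x - 3| = 1/120 < delta but |f(x) - f(3)| = 4 * 1/120 = 1/30, which is not < 1/30; so no larger delta works.
Hence the largest such delta is 1/120.

1/120


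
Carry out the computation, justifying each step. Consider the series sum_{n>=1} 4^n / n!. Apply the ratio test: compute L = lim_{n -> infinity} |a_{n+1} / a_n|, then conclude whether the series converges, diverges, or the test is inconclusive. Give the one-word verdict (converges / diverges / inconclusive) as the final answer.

Let a_n denote the general term. Form the ratio a_{n+1}/a_n and simplify:
a_{n+1}/a_n = 4/(n + 1)
Take the limit as n -> infinity: L = 0.
Since L = 0 < 1, the ratio test implies the series converges.

converges


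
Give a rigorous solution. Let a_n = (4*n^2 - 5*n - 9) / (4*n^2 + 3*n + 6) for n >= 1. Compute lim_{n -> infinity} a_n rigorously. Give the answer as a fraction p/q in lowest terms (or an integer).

Divide numerator and denominator by n^2, the highest power:
numerator / n^2 = 4 - 5/n - 9/n^2
denominator / n^2 = 4 + 3/n + 6/n^2
As n -> infinity, all terms of the form c/n^k (k >= 1) tend to 0.
So numerator / n^2 -> 4 and denominator / n^2 -> 4.
Therefore lim a_n = 1.

1


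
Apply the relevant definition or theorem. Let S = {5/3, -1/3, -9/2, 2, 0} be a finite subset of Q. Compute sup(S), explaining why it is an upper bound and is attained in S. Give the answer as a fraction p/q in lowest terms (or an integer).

S is finite, so sup(S) = max(S).
Sorted decreasing:
2, 5/3, 0, -1/3, -9/2
The extremum is 2.
For every x in S, x <= 2. And 2 is in S, so it is attained.
Therefore sup(S) = 2.

2


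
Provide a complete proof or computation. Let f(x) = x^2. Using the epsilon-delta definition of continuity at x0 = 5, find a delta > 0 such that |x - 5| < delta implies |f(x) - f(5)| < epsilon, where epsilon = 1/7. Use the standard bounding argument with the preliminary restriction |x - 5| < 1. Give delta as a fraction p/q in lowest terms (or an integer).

Factor: |x^2 - (5)^2| = |x - 5| * |x + 5|.
Impose |x - 5| < 1 first. Then |x + 5| = |(x - 5) + 2*(5)| <= |x - 5| + 2*|5| < 1 + 10 = 11.
So |x^2 - (5)^2| < delta * 11.
We need delta * 11 <= 1/7, i.e. delta <= 1/7/11 = 1/77.
Since 1/77 < 1, this is tighter than 1; take delta = 1/77.
So delta = 1/77 works.

1/77


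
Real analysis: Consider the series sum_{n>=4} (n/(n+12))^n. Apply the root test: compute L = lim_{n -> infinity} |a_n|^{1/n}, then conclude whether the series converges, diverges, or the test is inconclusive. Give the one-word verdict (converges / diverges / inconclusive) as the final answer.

Let a_n denote the general term. Form |a_n|^(1/n) and simplify:
|a_n|^(1/n) = n/(n + 12)
Take the limit as n -> infinity: L = 1.
Since L = 1, the root test is inconclusive. (In fact a_n = (n/(n+12))^n -> e^(-12) != 0, so the nth-term test shows divergence; but the root test itself gives no conclusion.)

inconclusive


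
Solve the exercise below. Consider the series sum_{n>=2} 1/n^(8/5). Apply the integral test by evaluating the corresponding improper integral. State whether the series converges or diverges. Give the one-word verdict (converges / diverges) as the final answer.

Let f(x) = x^(-8/5). Then f is positive, continuous, and decreasing on [2, infinity), so the integral test applies.
Compute the improper integral int_{2}^infinity f(x) dx:
  antiderivative F(x) = -5/(3*x^(3/5)).
  As x -> infinity, F(x) -> 0 (since p = 8/5 > 1).
  So int = F(infinity) - F(2) = 0 - (-5*2^(2/5)/6) = 5*2^(2/5)/6.
  Finite, so by the integral test, the series converges.

converges


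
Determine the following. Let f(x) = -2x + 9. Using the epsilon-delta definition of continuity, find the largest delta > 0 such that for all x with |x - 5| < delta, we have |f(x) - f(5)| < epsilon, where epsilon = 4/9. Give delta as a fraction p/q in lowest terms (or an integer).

We compute f(5) = -2*(5) + 9 = -1.
|f(x) - f(5)| = |-2x + 9 - (-1)| = |-2(x - 5)| = 2|x - 5|.
We need 2|x - 5| < 4/9, i.e. |x - 5| < 4/9 / 2 = 2/9.
So any delta <= 2/9 works. Conversely, if delta > 2/9, then x = 5 + 2/9 satisfies |x - 5| = 2/9 < delta but |f(x) - f(5)| = 2 * 2/9 = 4/9, which is not < 4/9; so no larger delta works.
Hence the largest such delta is 2/9.

2/9


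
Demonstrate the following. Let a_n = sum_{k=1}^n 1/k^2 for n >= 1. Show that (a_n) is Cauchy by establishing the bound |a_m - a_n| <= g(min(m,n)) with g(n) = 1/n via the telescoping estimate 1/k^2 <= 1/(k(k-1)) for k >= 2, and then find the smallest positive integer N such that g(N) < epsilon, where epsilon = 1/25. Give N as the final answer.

For m > n >= 1: |a_m - a_n| = sum_{k=n+1}^m 1/k^2.
Use 1/k^2 <= 1/(k(k-1)) = 1/(k-1) - 1/k for k >= 2:
sum_{k=n+1}^m 1/k^2 <= sum_{k=n+1}^m (1/(k-1) - 1/k) = 1/n - 1/m <= 1/n.
By symmetry the same bound holds with n,m swapped, so |a_m - a_n| <= 1/min(m,n) = g(min(m,n)). Since g(n) -> 0, (a_n) is Cauchy.
Now solve g(N) < 1/25: 1/N < 1/25 <=> N > 1/(1/25) = 25.
The smallest integer strictly greater than 25 is N = 26.
Check: g(26) = 1/26 < 1/25; g(25) = 1/25 >= 1/25. So N = 26.

26


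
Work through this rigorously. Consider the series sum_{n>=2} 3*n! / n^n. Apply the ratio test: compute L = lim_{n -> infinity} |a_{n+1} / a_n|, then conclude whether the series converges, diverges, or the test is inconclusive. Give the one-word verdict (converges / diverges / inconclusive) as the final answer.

Let a_n denote the general term. Form the ratio a_{n+1}/a_n and simplify:
a_{n+1}/a_n = (n/(n + 1))^n
Take the limit as n -> infinity: L = exp(-1).
Since L = exp(-1) < 1, the ratio test implies the series converges.

converges


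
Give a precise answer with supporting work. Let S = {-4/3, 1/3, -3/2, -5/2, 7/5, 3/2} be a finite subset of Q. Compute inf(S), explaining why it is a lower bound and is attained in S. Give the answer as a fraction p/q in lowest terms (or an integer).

S is finite, so inf(S) = min(S).
Sorted increasing:
-5/2, -3/2, -4/3, 1/3, 7/5, 3/2
The extremum is -5/2.
For every x in S, x >= -5/2. And -5/2 is in S, so it is attained.
Therefore inf(S) = -5/2.

-5/2


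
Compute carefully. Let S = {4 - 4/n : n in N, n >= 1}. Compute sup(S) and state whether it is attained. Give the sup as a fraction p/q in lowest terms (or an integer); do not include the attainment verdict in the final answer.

Analysis:
- Values: 0, 2, 8/3, 3, ... strictly increasing.
- Minimum is 0 (n=1); inf = 0 (attained).
- 4 - 4/n -> 4 from below; sup = 4, not attained.
Conclusion: sup(S) = 4, not attained in S.

4


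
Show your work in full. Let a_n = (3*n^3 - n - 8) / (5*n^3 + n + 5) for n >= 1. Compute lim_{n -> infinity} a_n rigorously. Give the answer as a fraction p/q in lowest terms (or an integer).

Divide numerator and denominator by n^3, the highest power:
numerator / n^3 = 3 - 1/n^2 - 8/n^3
denominator / n^3 = 5 + n^(-2) + 5/n^3
As n -> infinity, all terms of the form c/n^k (k >= 1) tend to 0.
So numerator / n^3 -> 3 and denominator / n^3 -> 5.
Therefore lim a_n = 3/5.

3/5


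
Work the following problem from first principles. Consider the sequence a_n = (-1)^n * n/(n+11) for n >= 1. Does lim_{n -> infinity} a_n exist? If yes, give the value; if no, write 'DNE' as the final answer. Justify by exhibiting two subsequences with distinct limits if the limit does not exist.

Examine the behaviour of a_n along subsequences.
a_{2k} = 2k/(2k+11) -> 1. a_{2k+1} = -(2k+1)/(2k+12) -> -1.
Since these two subsequential limits are 1 and -1, distinct, the full sequence cannot converge (a convergent sequence has all subsequences tending to the same limit). So lim a_n does not exist.

DNE


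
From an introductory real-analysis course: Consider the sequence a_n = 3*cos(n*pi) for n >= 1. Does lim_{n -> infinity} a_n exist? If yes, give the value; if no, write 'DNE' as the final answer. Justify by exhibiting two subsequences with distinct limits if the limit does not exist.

Examine the behaviour of a_n along subsequences.
cos(n*pi) = (-1)^n, so a_n = 3*(-1)^n. a_{2k} = 3 -> 3. a_{2k+1} = -3 -> -3.
Since these two subsequential limits are 3 and -3, distinct, the full sequence cannot converge (a convergent sequence has all subsequences tending to the same limit). So lim a_n does not exist.

DNE


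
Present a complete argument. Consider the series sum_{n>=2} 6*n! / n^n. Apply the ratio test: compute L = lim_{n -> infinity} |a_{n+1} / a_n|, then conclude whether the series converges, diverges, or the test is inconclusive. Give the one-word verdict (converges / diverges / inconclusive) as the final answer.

Let a_n denote the general term. Form the ratio a_{n+1}/a_n and simplify:
a_{n+1}/a_n = (n/(n + 1))^n
Take the limit as n -> infinity: L = exp(-1).
Since L = exp(-1) < 1, the ratio test implies the series converges.

converges


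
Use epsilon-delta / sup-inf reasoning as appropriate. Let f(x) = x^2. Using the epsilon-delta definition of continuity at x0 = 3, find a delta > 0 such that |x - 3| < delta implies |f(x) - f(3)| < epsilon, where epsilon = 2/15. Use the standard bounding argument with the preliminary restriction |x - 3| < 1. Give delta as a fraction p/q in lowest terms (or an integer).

Factor: |x^2 - (3)^2| = |x - 3| * |x + 3|.
Impose |x - 3| < 1 first. Then |x + 3| = |(x - 3) + 2*(3)| <= |x - 3| + 2*|3| < 1 + 6 = 7.
So |x^2 - (3)^2| < delta * 7.
We need delta * 7 <= 2/15, i.e. delta <= 2/15/7 = 2/105.
Since 2/105 < 1, this is tighter than 1; take delta = 2/105.
So delta = 2/105 works.

2/105


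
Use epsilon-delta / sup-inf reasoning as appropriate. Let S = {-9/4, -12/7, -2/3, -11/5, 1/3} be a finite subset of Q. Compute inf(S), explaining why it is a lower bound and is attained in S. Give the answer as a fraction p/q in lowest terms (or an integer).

S is finite, so inf(S) = min(S).
Sorted increasing:
-9/4, -11/5, -12/7, -2/3, 1/3
The extremum is -9/4.
For every x in S, x >= -9/4. And -9/4 is in S, so it is attained.
Therefore inf(S) = -9/4.

-9/4


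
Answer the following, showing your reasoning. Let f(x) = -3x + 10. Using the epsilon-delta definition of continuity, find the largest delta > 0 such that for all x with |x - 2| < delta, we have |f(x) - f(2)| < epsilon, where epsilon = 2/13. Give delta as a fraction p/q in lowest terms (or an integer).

We compute f(2) = -3*(2) + 10 = 4.
|f(x) - f(2)| = |-3x + 10 - (4)| = |-3(x - 2)| = 3|x - 2|.
We need 3|x - 2| < 2/13, i.e. |x - 2| < 2/13 / 3 = 2/39.
So any delta <= 2/39 works. Conversely, if delta > 2/39, then x = 2 + 2/39 satisfies |x - 2| = 2/39 < delta but |f(x) - f(2)| = 3 * 2/39 = 2/13, which is not < 2/13; so no larger delta works.
Hence the largest such delta is 2/39.

2/39


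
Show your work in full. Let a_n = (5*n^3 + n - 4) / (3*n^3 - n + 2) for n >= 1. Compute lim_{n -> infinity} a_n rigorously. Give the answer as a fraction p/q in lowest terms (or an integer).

Divide numerator and denominator by n^3, the highest power:
numerator / n^3 = 5 + n^(-2) - 4/n^3
denominator / n^3 = 3 - 1/n^2 + 2/n^3
As n -> infinity, all terms of the form c/n^k (k >= 1) tend to 0.
So numerator / n^3 -> 5 and denominator / n^3 -> 3.
Therefore lim a_n = 5/3.

5/3


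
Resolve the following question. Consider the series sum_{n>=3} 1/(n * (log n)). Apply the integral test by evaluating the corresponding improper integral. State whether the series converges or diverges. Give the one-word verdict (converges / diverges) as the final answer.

Let f(x) = 1/(x*log(x)). Then f is positive, continuous, and decreasing on [3, infinity), so the integral test applies.
Compute the improper integral int_{3}^infinity f(x) dx:
  antiderivative F(x) = log(log(x)).
  F(x) = log(log(x)) -> infinity as x -> infinity. The integral diverges, so by the integral test, the series diverges.

diverges


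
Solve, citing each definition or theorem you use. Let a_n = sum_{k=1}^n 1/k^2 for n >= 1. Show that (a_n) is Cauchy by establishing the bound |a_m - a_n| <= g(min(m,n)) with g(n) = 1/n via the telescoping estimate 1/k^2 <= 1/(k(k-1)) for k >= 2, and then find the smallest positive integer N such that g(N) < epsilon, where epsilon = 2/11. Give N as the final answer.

For m > n >= 1: |a_m - a_n| = sum_{k=n+1}^m 1/k^2.
Use 1/k^2 <= 1/(k(k-1)) = 1/(k-1) - 1/k for k >= 2:
sum_{k=n+1}^m 1/k^2 <= sum_{k=n+1}^m (1/(k-1) - 1/k) = 1/n - 1/m <= 1/n.
By symmetry the same bound holds with n,m swapped, so |a_m - a_n| <= 1/min(m,n) = g(min(m,n)). Since g(n) -> 0, (a_n) is Cauchy.
Now solve g(N) < 2/11: 1/N < 2/11 <=> N > 1/(2/11) = 11/2.
The smallest integer strictly greater than 11/2 is N = 6.
Check: g(6) = 1/6 < 2/11; g(5) = 1/5 >= 2/11. So N = 6.

6


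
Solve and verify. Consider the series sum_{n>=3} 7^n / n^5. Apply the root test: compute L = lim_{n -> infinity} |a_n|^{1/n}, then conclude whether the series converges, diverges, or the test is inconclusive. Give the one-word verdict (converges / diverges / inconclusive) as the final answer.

Let a_n denote the general term. Form |a_n|^(1/n) and simplify:
|a_n|^(1/n) = 7/n^(5/n)
Take the limit as n -> infinity: L = 7.
Since L = 7 > 1, the root test implies divergence.

diverges


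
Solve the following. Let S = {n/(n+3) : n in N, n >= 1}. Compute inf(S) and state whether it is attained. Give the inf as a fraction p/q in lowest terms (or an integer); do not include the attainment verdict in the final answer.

Analysis:
- Values: 1/4, 2/5, 1/2, 4/7, ... strictly increasing.
- Minimum is 1/4 (n=1); inf = 1/4 (attained).
- n/(n+3) = 1 - 3/(n+3) -> 1 from below as n -> infinity, and never equals 1.
- So sup = 1 (not attained).
Conclusion: inf(S) = 1/4, attained in S.

1/4


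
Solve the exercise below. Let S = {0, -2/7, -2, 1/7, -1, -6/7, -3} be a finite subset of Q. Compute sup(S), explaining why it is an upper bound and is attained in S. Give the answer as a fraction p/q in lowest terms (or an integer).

S is finite, so sup(S) = max(S).
Sorted decreasing:
1/7, 0, -2/7, -6/7, -1, -2, -3
The extremum is 1/7.
For every x in S, x <= 1/7. And 1/7 is in S, so it is attained.
Therefore sup(S) = 1/7.

1/7


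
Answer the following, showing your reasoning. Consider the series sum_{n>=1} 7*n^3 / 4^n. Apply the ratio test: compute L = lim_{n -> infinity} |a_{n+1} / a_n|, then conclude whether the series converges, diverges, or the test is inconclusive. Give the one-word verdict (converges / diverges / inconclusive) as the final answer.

Let a_n denote the general term. Form the ratio a_{n+1}/a_n and simplify:
a_{n+1}/a_n = (n + 1)^3/(4*n^3)
Take the limit as n -> infinity: L = 1/4.
Since L = 1/4 < 1, the ratio test implies the series converges.

converges


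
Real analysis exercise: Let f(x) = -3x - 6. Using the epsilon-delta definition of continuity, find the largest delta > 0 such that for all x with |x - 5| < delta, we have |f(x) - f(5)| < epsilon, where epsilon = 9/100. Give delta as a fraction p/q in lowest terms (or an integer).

We compute f(5) = -3*(5) - 6 = -21.
|f(x) - f(5)| = |-3x - 6 - (-21)| = |-3(x - 5)| = 3|x - 5|.
We need 3|x - 5| < 9/100, i.e. |x - 5| < 9/100 / 3 = 3/100.
So any delta <= 3/100 works. Conversely, if delta > 3/100, then x = 5 + 3/100 satisfies |x - 5| = 3/100 < delta but |f(x) - f(5)| = 3 * 3/100 = 9/100, which is not < 9/100; so no larger delta works.
Hence the largest such delta is 3/100.

3/100


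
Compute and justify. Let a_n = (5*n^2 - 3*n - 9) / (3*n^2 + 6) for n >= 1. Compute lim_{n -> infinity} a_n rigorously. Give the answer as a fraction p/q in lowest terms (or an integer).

Divide numerator and denominator by n^2, the highest power:
numerator / n^2 = 5 - 3/n - 9/n^2
denominator / n^2 = 3 + 6/n^2
As n -> infinity, all terms of the form c/n^k (k >= 1) tend to 0.
So numerator / n^2 -> 5 and denominator / n^2 -> 3.
Therefore lim a_n = 5/3.

5/3


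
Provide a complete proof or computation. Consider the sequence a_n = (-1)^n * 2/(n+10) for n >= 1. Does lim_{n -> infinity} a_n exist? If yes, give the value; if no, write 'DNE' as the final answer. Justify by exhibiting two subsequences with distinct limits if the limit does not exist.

Examine the behaviour of a_n along subsequences.
Even-n subsequence a_{2k} = 2/(2k+10) -> 0. Odd-n subsequence a_{2k+1} = -2/(2k+11) -> 0. Both tend to 0, which suggests the limit is 0; verify directly.
|a_n - 0| = 2/(n+10) < 2/n for every n >= 1.
Given epsilon > 0, choose a positive integer N > 2/epsilon. Then for all n >= N, |a_n| < 2/n <= 2/N < epsilon.
So by the definition of the limit, lim a_n exists and equals 0.

0


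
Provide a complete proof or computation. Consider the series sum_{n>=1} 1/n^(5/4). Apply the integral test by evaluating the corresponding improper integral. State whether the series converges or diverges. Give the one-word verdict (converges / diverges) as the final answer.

Let f(x) = x^(-5/4). Then f is positive, continuous, and decreasing on [1, infinity), so the integral test applies.
Compute the improper integral int_{1}^infinity f(x) dx:
  antiderivative F(x) = -4/x^(1/4).
  As x -> infinity, F(x) -> 0 (since p = 5/4 > 1).
  So int = F(infinity) - F(1) = 0 - (-4) = 4.
  Finite, so by the integral test, the series converges.

converges


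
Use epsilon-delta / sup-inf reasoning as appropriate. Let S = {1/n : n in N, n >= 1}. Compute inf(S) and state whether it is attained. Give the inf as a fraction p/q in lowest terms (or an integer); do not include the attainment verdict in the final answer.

Analysis:
- Values: 1, 1/2, 1/3, 1/4, ... strictly decreasing.
- The maximum is 1 (n=1); sup = 1 (attained).
- The set is bounded below by 0; 1/n -> 0 so 0 is the greatest lower bound.
- 0 is not in the set, so inf = 0 is not attained.
Conclusion: inf(S) = 0, not attained in S.

0


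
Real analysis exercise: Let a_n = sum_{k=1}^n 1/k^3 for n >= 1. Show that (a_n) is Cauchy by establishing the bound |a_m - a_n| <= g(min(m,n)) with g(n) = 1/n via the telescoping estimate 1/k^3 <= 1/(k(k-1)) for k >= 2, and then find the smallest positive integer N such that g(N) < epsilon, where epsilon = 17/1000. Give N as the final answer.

For m > n >= 1: |a_m - a_n| = sum_{k=n+1}^m 1/k^3.
Use 1/k^3 <= 1/(k(k-1)) = 1/(k-1) - 1/k for k >= 2 (which holds since k^3 >= k^2 >= k(k-1) for k >= 2):
sum_{k=n+1}^m 1/k^3 <= sum_{k=n+1}^m (1/(k-1) - 1/k) = 1/n - 1/m <= 1/n.
By symmetry the same bound holds with n,m swapped, so |a_m - a_n| <= 1/min(m,n) = g(min(m,n)). Since g(n) -> 0, (a_n) is Cauchy.
Now solve g(N) < 17/1000: 1/N < 17/1000 <=> N > 1/(17/1000) = 1000/17.
The smallest integer strictly greater than 1000/17 is N = 59.
Check: g(59) = 1/59 < 17/1000; g(58) = 1/58 >= 17/1000. So N = 59.

59


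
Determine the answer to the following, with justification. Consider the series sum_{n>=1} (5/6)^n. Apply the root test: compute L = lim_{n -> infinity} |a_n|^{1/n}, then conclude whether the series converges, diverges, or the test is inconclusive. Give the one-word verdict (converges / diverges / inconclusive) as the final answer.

Let a_n denote the general term. Form |a_n|^(1/n) and simplify:
|a_n|^(1/n) = 5/6
Take the limit as n -> infinity: L = 5/6.
Since L = 5/6 < 1, the root test implies convergence.

converges


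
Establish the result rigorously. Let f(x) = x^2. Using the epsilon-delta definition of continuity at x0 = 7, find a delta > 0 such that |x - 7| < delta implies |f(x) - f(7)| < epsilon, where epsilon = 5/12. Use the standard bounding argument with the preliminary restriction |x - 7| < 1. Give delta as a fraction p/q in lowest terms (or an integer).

Factor: |x^2 - (7)^2| = |x - 7| * |x + 7|.
Impose |x - 7| < 1 first. Then |x + 7| = |(x - 7) + 2*(7)| <= |x - 7| + 2*|7| < 1 + 14 = 15.
So |x^2 - (7)^2| < delta * 15.
We need delta * 15 <= 5/12, i.e. delta <= 5/12/15 = 1/36.
Since 1/36 < 1, this is tighter than 1; take delta = 1/36.
So delta = 1/36 works.

1/36


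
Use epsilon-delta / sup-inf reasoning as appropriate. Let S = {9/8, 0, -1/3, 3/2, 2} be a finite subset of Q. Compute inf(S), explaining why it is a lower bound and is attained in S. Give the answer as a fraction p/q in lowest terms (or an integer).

S is finite, so inf(S) = min(S).
Sorted increasing:
-1/3, 0, 9/8, 3/2, 2
The extremum is -1/3.
For every x in S, x >= -1/3. And -1/3 is in S, so it is attained.
Therefore inf(S) = -1/3.

-1/3


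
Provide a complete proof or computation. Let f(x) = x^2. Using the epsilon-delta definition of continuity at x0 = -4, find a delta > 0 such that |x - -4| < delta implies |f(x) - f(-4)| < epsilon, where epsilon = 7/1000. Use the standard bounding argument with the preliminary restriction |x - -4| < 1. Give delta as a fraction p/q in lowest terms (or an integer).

Factor: |x^2 - (-4)^2| = |x - -4| * |x + -4|.
Impose |x - -4| < 1 first. Then |x + -4| = |(x - -4) + 2*(-4)| <= |x - -4| + 2*|-4| < 1 + 8 = 9.
So |x^2 - (-4)^2| < delta * 9.
We need delta * 9 <= 7/1000, i.e. delta <= 7/1000/9 = 7/9000.
Since 7/9000 < 1, this is tighter than 1; take delta = 7/9000.
So delta = 7/9000 works.

7/9000


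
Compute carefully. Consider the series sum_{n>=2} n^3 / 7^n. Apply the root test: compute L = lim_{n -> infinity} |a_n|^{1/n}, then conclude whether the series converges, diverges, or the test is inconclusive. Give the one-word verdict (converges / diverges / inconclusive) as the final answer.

Let a_n denote the general term. Form |a_n|^(1/n) and simplify:
|a_n|^(1/n) = n^(3/n)/7
Take the limit as n -> infinity: L = 1/7.
Since L = 1/7 < 1, the root test implies convergence.

converges


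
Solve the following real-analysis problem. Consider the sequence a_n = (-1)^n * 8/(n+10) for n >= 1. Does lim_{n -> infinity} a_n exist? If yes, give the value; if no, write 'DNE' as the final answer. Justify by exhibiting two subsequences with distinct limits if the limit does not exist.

Examine the behaviour of a_n along subsequences.
Even-n subsequence a_{2k} = 8/(2k+10) -> 0. Odd-n subsequence a_{2k+1} = -8/(2k+11) -> 0. Both tend to 0, which suggests the limit is 0; verify directly.
|a_n - 0| = 8/(n+10) < 8/n for every n >= 1.
Given epsilon > 0, choose a positive integer N > 8/epsilon. Then for all n >= N, |a_n| < 8/n <= 8/N < epsilon.
So by the definition of the limit, lim a_n exists and equals 0.

0


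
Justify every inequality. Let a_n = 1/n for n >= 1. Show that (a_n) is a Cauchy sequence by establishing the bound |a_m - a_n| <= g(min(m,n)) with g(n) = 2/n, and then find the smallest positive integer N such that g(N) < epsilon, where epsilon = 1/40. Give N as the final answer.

For any m, n >= 1, by the triangle inequality:
|a_m - a_n| = |1/m - 1/n| <= 1/m + 1/n <= 2/min(m,n).
So g(n) = 2/n bounds the Cauchy difference. Since g(n) -> 0, (a_n) is Cauchy.
Now solve g(N) < 1/40: 2/N < 1/40 <=> N > 2 / (1/40) = 80.
The smallest integer strictly greater than 80 is N = 81.
Check: g(81) = 2/81 = 2/81 < 1/40; g(80) = 1/40 >= 1/40. So N = 81.

81


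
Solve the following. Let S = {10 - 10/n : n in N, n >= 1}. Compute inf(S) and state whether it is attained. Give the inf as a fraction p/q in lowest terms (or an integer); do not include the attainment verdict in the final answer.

Analysis:
- Values: 0, 5, 20/3, 15/2, ... strictly increasing.
- Minimum is 0 (n=1); inf = 0 (attained).
- 10 - 10/n -> 10 from below; sup = 10, not attained.
Conclusion: inf(S) = 0, attained in S.

0


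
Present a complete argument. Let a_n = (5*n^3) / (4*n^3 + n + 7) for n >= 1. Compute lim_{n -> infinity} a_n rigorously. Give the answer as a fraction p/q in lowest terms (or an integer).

Divide numerator and denominator by n^3, the highest power:
numerator / n^3 = 5
denominator / n^3 = 4 + n^(-2) + 7/n^3
As n -> infinity, all terms of the form c/n^k (k >= 1) tend to 0.
So numerator / n^3 -> 5 and denominator / n^3 -> 4.
Therefore lim a_n = 5/4.

5/4


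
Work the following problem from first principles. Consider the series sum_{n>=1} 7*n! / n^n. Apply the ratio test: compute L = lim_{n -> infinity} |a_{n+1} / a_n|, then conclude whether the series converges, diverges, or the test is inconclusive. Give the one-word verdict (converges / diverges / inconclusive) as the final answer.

Let a_n denote the general term. Form the ratio a_{n+1}/a_n and simplify:
a_{n+1}/a_n = (n/(n + 1))^n
Take the limit as n -> infinity: L = exp(-1).
Since L = exp(-1) < 1, the ratio test implies the series converges.

converges


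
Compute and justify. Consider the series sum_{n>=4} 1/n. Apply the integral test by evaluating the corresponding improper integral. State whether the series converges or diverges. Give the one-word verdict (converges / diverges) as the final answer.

Let f(x) = 1/x. Then f is positive, continuous, and decreasing on [4, infinity), so the integral test applies.
Compute the improper integral int_{4}^infinity f(x) dx:
  antiderivative F(x) = log(x).
  As x -> infinity, log(x) -> infinity.
  So int = infinity - log(4) = infinity. By the integral test, the series diverges.

diverges


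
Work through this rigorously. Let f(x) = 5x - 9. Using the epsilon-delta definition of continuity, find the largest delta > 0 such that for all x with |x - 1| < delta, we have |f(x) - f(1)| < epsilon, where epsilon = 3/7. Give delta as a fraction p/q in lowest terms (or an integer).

We compute f(1) = 5*(1) - 9 = -4.
|f(x) - f(1)| = |5x - 9 - (-4)| = |5(x - 1)| = 5|x - 1|.
We need 5|x - 1| < 3/7, i.e. |x - 1| < 3/7 / 5 = 3/35.
So any delta <= 3/35 works. Conversely, if delta > 3/35, then x = 1 + 3/35 satisfies |x - 1| = 3/35 < delta but |f(x) - f(1)| = 5 * 3/35 = 3/7, which is not < 3/7; so no larger delta works.
Hence the largest such delta is 3/35.

3/35


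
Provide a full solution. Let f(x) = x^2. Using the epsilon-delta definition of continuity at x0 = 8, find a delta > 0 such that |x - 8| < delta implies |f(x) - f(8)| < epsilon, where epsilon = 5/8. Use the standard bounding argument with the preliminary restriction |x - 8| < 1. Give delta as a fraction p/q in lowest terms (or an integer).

Factor: |x^2 - (8)^2| = |x - 8| * |x + 8|.
Impose |x - 8| < 1 first. Then |x + 8| = |(x - 8) + 2*(8)| <= |x - 8| + 2*|8| < 1 + 16 = 17.
So |x^2 - (8)^2| < delta * 17.
We need delta * 17 <= 5/8, i.e. delta <= 5/8/17 = 5/136.
Since 5/136 < 1, this is tighter than 1; take delta = 5/136.
So delta = 5/136 works.

5/136


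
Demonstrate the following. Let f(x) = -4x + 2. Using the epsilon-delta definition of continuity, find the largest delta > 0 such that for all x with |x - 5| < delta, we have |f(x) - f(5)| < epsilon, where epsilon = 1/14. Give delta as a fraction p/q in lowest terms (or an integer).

We compute f(5) = -4*(5) + 2 = -18.
|f(x) - f(5)| = |-4x + 2 - (-18)| = |-4(x - 5)| = 4|x - 5|.
We need 4|x - 5| < 1/14, i.e. |x - 5| < 1/14 / 4 = 1/56.
So any delta <= 1/56 works. Conversely, if delta > 1/56, then x = 5 + 1/56 satisfies |x - 5| = 1/56 < delta but |f(x) - f(5)| = 4 * 1/56 = 1/14, which is not < 1/14; so no larger delta works.
Hence the largest such delta is 1/56.

1/56


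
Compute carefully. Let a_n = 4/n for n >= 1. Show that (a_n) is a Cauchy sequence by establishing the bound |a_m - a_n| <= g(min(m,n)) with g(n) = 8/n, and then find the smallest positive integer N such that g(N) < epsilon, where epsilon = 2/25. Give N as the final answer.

For any m, n >= 1, by the triangle inequality:
|a_m - a_n| = |4/m - 4/n| <= 4*1/m + 4*1/n <= 8/min(m,n).
So g(n) = 8/n bounds the Cauchy difference. Since g(n) -> 0, (a_n) is Cauchy.
Now solve g(N) < 2/25: 8/N < 2/25 <=> N > 8 / (2/25) = 100.
The smallest integer strictly greater than 100 is N = 101.
Check: g(101) = 8/101 = 8/101 < 2/25; g(100) = 2/25 >= 2/25. So N = 101.

101


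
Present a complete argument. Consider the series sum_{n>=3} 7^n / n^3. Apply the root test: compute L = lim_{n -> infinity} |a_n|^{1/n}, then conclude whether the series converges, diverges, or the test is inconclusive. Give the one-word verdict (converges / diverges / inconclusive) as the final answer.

Let a_n denote the general term. Form |a_n|^(1/n) and simplify:
|a_n|^(1/n) = 7/n^(3/n)
Take the limit as n -> infinity: L = 7.
Since L = 7 > 1, the root test implies divergence.

diverges


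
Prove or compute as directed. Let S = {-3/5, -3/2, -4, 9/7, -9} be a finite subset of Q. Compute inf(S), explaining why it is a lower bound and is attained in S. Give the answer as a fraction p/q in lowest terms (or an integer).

S is finite, so inf(S) = min(S).
Sorted increasing:
-9, -4, -3/2, -3/5, 9/7
The extremum is -9.
For every x in S, x >= -9. And -9 is in S, so it is attained.
Therefore inf(S) = -9.

-9


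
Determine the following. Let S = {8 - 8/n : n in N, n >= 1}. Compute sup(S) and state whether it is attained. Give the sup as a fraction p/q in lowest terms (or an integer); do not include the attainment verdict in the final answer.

Analysis:
- Values: 0, 4, 16/3, 6, ... strictly increasing.
- Minimum is 0 (n=1); inf = 0 (attained).
- 8 - 8/n -> 8 from below; sup = 8, not attained.
Conclusion: sup(S) = 8, not attained in S.

8


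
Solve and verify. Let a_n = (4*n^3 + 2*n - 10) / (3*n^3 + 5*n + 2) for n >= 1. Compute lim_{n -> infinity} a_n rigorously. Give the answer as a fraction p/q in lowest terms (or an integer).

Divide numerator and denominator by n^3, the highest power:
numerator / n^3 = 4 + 2/n^2 - 10/n^3
denominator / n^3 = 3 + 5/n^2 + 2/n^3
As n -> infinity, all terms of the form c/n^k (k >= 1) tend to 0.
So numerator / n^3 -> 4 and denominator / n^3 -> 3.
Therefore lim a_n = 4/3.

4/3


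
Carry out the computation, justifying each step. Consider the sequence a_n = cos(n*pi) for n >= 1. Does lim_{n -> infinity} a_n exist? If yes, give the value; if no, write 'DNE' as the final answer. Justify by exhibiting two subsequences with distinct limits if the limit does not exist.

Examine the behaviour of a_n along subsequences.
cos(n*pi) = (-1)^n, so a_n = (-1)^n. a_{2k} = 1 -> 1. a_{2k+1} = -1 -> -1.
Since these two subsequential limits are 1 and -1, distinct, the full sequence cannot converge (a convergent sequence has all subsequences tending to the same limit). So lim a_n does not exist.

DNE


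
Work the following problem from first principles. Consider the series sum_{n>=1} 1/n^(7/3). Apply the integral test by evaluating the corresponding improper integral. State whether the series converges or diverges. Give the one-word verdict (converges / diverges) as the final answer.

Let f(x) = x^(-7/3). Then f is positive, continuous, and decreasing on [1, infinity), so the integral test applies.
Compute the improper integral int_{1}^infinity f(x) dx:
  antiderivative F(x) = -3/(4*x^(4/3)).
  As x -> infinity, F(x) -> 0 (since p = 7/3 > 1).
  So int = F(infinity) - F(1) = 0 - (-3/4) = 3/4.
  Finite, so by the integral test, the series converges.

converges


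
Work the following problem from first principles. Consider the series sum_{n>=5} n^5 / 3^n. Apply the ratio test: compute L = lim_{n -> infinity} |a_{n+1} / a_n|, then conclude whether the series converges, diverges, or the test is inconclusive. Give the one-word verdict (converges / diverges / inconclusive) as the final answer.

Let a_n denote the general term. Form the ratio a_{n+1}/a_n and simplify:
a_{n+1}/a_n = (n + 1)^5/(3*n^5)
Take the limit as n -> infinity: L = 1/3.
Since L = 1/3 < 1, the ratio test implies the series converges.

converges


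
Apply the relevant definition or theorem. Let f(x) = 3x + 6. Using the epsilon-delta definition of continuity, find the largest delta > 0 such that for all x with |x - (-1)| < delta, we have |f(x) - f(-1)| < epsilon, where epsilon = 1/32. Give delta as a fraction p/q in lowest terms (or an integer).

We compute f(-1) = 3*(-1) + 6 = 3.
|f(x) - f(-1)| = |3x + 6 - (3)| = |3(x - (-1))| = 3|x - (-1)|.
We need 3|x - (-1)| < 1/32, i.e. |x - (-1)| < 1/32 / 3 = 1/96.
So any delta <= 1/96 works. Conversely, if delta > 1/96, then x = -1 + 1/96 satisfies |x - (-1)| = 1/96 < delta but |f(x) - f(-1)| = 3 * 1/96 = 1/32, which is not < 1/32; so no larger delta works.
Hence the largest such delta is 1/96.

1/96


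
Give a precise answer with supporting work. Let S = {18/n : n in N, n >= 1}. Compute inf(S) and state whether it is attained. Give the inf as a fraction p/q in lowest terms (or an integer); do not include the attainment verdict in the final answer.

Analysis:
- Values: 18, 9, 6, 9/2, ... strictly decreasing.
- The maximum is 18 (n=1); sup = 18 (attained).
- The set is bounded below by 0; 18/n -> 0 so 0 is the greatest lower bound.
- 0 is not in the set, so inf = 0 is not attained.
Conclusion: inf(S) = 0, not attained in S.

0


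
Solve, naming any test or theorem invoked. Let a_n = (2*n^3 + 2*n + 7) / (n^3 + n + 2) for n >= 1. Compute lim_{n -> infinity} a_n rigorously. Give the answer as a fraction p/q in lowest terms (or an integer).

Divide numerator and denominator by n^3, the highest power:
numerator / n^3 = 2 + 2/n^2 + 7/n^3
denominator / n^3 = 1 + n^(-2) + 2/n^3
As n -> infinity, all terms of the form c/n^k (k >= 1) tend to 0.
So numerator / n^3 -> 2 and denominator / n^3 -> 1.
Therefore lim a_n = 2.

2


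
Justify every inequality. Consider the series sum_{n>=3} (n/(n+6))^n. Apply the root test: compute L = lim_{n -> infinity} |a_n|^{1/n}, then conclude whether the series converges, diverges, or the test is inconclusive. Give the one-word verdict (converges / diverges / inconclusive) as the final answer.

Let a_n denote the general term. Form |a_n|^(1/n) and simplify:
|a_n|^(1/n) = n/(n + 6)
Take the limit as n -> infinity: L = 1.
Since L = 1, the root test is inconclusive. (In fact a_n = (n/(n+6))^n -> e^(-6) != 0, so the nth-term test shows divergence; but the root test itself gives no conclusion.)

inconclusive


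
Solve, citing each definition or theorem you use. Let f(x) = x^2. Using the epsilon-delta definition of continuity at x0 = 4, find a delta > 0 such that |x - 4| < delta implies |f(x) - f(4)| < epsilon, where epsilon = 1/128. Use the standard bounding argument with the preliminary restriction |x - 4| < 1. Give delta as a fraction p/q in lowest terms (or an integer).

Factor: |x^2 - (4)^2| = |x - 4| * |x + 4|.
Impose |x - 4| < 1 first. Then |x + 4| = |(x - 4) + 2*(4)| <= |x - 4| + 2*|4| < 1 + 8 = 9.
So |x^2 - (4)^2| < delta * 9.
We need delta * 9 <= 1/128, i.e. delta <= 1/128/9 = 1/1152.
Since 1/1152 < 1, this is tighter than 1; take delta = 1/1152.
So delta = 1/1152 works.

1/1152


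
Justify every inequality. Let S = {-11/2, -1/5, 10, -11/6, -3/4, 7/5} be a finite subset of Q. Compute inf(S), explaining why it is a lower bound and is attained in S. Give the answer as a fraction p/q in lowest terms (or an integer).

S is finite, so inf(S) = min(S).
Sorted increasing:
-11/2, -11/6, -3/4, -1/5, 7/5, 10
The extremum is -11/2.
For every x in S, x >= -11/2. And -11/2 is in S, so it is attained.
Therefore inf(S) = -11/2.

-11/2


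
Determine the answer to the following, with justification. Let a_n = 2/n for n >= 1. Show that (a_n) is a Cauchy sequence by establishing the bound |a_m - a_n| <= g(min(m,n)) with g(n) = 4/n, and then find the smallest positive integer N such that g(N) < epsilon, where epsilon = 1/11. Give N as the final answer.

For any m, n >= 1, by the triangle inequality:
|a_m - a_n| = |2/m - 2/n| <= 2*1/m + 2*1/n <= 4/min(m,n).
So g(n) = 4/n bounds the Cauchy difference. Since g(n) -> 0, (a_n) is Cauchy.
Now solve g(N) < 1/11: 4/N < 1/11 <=> N > 4 / (1/11) = 44.
The smallest integer strictly greater than 44 is N = 45.
Check: g(45) = 4/45 = 4/45 < 1/11; g(44) = 1/11 >= 1/11. So N = 45.

45


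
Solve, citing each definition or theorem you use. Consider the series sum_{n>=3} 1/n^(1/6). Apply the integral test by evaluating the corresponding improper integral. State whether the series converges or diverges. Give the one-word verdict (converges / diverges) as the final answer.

Let f(x) = x^(-1/6). Then f is positive, continuous, and decreasing on [3, infinity), so the integral test applies.
Compute the improper integral int_{3}^infinity f(x) dx:
  antiderivative F(x) = 6*x^(5/6)/5.
  As x -> infinity, F(x) -> infinity (since p = 1/6 < 1).
  So the integral diverges. By the integral test, the series diverges.

diverges


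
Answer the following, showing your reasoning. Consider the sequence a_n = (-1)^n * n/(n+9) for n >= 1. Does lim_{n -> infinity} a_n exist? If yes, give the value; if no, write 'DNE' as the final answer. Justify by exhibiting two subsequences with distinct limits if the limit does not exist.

Examine the behaviour of a_n along subsequences.
a_{2k} = 2k/(2k+9) -> 1. a_{2k+1} = -(2k+1)/(2k+10) -> -1.
Since these two subsequential limits are 1 and -1, distinct, the full sequence cannot converge (a convergent sequence has all subsequences tending to the same limit). So lim a_n does not exist.

DNE


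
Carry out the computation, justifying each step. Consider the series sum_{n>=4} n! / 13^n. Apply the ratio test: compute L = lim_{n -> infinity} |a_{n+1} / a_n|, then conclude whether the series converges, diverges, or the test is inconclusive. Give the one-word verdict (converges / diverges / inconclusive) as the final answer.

Let a_n denote the general term. Form the ratio a_{n+1}/a_n and simplify:
a_{n+1}/a_n = n/13 + 1/13
Take the limit as n -> infinity: L = infinity.
Since L = infinity > 1 (or L = infinity), the ratio test implies the series diverges.

diverges


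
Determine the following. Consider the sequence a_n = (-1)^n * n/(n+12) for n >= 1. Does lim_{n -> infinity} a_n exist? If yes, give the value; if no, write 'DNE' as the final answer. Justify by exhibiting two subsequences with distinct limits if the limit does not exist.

Examine the behaviour of a_n along subsequences.
a_{2k} = 2k/(2k+12) -> 1. a_{2k+1} = -(2k+1)/(2k+13) -> -1.
Since these two subsequential limits are 1 and -1, distinct, the full sequence cannot converge (a convergent sequence has all subsequences tending to the same limit). So lim a_n does not exist.

DNE
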